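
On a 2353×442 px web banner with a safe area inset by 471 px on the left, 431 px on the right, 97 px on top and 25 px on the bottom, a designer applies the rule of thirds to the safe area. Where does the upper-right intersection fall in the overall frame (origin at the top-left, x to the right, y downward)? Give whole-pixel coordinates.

x = 1438 px, y = 204 px

Content width = 2353 − 471 − 431 = 1451 px; content height = 442 − 97 − 25 = 320 px.
Upper-right is two-thirds across and one-third down within the safe area.
x = 471 + 2 × 1451/3 = 471 + 967.33 ≈ 1438
y = 97 + 1 × 320/3 = 97 + 106.67 ≈ 204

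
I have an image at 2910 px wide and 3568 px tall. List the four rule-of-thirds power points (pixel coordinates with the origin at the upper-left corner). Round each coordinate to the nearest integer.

One third of 2910 is 970; one third of 3568 is 1189.33.
Vertical third lines at x = 970 and x = 1940; horizontal third lines at y = 1189 and y = 2379.

(970, 1189), (1940, 1189), (970, 2379), (1940, 2379)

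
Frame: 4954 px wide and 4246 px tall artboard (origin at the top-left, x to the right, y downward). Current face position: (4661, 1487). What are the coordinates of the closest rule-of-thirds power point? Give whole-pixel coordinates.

(3303, 1415)

Third lines: x ∈ {1651, 3303}, y ∈ {1415, 2831}.
4661 is closer to x = 3303; 1487 is closer to y = 1415.
So the nearest intersection is the upper-right power point.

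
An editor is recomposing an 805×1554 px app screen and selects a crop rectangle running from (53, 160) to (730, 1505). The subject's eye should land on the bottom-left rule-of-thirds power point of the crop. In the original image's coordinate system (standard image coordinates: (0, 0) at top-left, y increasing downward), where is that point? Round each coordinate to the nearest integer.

Crop width = 730 − 53 = 677 px; one third is 225.67 px.
Crop height = 1505 − 160 = 1345 px; one third is 448.33 px.
The bottom-left point is one-third across and two-thirds down within the crop:
x = 53 + 1 × 225.67 ≈ 279; y = 160 + 2 × 448.33 ≈ 1057.

x = 279 px, y = 1057 px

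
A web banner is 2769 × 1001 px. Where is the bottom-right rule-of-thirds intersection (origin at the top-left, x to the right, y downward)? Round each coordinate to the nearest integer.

x = 1846 px, y = 667 px

The bottom-right point sits two-thirds of the way across and two-thirds of the way down.
x = 2 × 2769/3 ≈ 1846; y = 2 × 1001/3 ≈ 667.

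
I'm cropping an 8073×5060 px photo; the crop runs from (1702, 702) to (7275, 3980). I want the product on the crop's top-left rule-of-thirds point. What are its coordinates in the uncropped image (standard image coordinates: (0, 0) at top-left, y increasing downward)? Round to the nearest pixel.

x = 3560 px, y = 1795 px

Crop width = 7275 − 1702 = 5573 px; one third is 1857.67 px.
Crop height = 3980 − 702 = 3278 px; one third is 1092.67 px.
The top-left point is one-third across and one-third down within the crop:
x = 1702 + 1 × 1857.67 ≈ 3560; y = 702 + 1 × 1092.67 ≈ 1795.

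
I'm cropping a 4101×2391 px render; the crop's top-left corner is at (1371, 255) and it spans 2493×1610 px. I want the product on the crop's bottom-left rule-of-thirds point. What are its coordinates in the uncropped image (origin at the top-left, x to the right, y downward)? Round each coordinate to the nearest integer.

One third of the crop width 2493 is 831.00 px.
One third of the crop height 1610 is 536.67 px.
The bottom-left point is one-third across and two-thirds down within the crop:
x = 1371 + 1 × 831.00 ≈ 2202; y = 255 + 2 × 536.67 ≈ 1328.

(2202, 1328)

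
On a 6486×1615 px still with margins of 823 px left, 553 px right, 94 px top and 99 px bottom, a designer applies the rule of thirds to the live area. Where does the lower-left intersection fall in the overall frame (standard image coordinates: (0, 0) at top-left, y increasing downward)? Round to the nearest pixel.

(2526, 1042)

Content width = 6486 − 823 − 553 = 5110 px; content height = 1615 − 94 − 99 = 1422 px.
Lower-left is one-third across and two-thirds down within the live area.
x = 823 + 1 × 5110/3 = 823 + 1703.33 ≈ 2526
y = 94 + 2 × 1422/3 = 94 + 948.00 ≈ 1042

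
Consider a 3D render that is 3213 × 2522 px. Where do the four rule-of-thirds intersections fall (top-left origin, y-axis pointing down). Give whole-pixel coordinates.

One third of 3213 is 1071; one third of 2522 is 840.67.
Vertical third lines at x = 1071 and x = 2142; horizontal third lines at y = 841 and y = 1681.

(1071, 841), (2142, 841), (1071, 1681), (2142, 1681)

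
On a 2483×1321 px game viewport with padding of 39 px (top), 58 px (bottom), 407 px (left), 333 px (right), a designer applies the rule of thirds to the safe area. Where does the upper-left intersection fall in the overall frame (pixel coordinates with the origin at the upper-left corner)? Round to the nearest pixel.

x = 988 px, y = 447 px

Content width = 2483 − 407 − 333 = 1743 px; content height = 1321 − 39 − 58 = 1224 px.
Upper-left is one-third across and one-third down within the safe area.
x = 407 + 1 × 1743/3 = 407 + 581.00 ≈ 988
y = 39 + 1 × 1224/3 = 39 + 408.00 ≈ 447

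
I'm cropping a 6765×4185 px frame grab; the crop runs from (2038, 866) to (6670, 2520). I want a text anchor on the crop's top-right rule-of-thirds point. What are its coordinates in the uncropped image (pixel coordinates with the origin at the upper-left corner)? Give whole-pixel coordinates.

Crop width = 6670 − 2038 = 4632 px; one third is 1544.00 px.
Crop height = 2520 − 866 = 1654 px; one third is 551.33 px.
The top-right point is two-thirds across and one-third down within the crop:
x = 2038 + 2 × 1544.00 ≈ 5126; y = 866 + 1 × 551.33 ≈ 1417.

x = 5126 px, y = 1417 px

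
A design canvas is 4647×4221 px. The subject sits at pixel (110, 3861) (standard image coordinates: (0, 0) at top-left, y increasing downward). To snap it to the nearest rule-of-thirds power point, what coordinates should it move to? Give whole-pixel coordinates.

Third lines: x ∈ {1549, 3098}, y ∈ {1407, 2814}.
110 is closer to x = 1549; 3861 is closer to y = 2814.
So the nearest intersection is the lower-left power point.

(1549, 2814)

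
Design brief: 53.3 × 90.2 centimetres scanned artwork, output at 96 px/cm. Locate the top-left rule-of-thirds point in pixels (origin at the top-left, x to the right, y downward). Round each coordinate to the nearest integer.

x = 1706 px, y = 2886 px

In pixels the canvas is 53.3 × 96 = 5116.8 wide and 90.2 × 96 = 8659.2 tall.
The top-left point is one-third across and one-third down:
x = 1 × 5116.8/3 ≈ 1706; y = 1 × 8659.2/3 ≈ 2886.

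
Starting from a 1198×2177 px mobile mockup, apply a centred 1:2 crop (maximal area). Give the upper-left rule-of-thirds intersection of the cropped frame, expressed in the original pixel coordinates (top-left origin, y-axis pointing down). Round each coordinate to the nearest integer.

1198/2177 > 1/2, so the 1:2 crop keeps the full height 2177 and trims width to 2177 × 1/2 = 1088.50 px.
Left offset = (1198 − 1088.50)/2 = 54.75 px; top offset = 0.
Upper-left is one-third across and one-third down within the crop:
x = 54.75 + 1 × 1088.50/3 ≈ 418; y = 0.00 + 1 × 2177.00/3 ≈ 726.

(418, 726)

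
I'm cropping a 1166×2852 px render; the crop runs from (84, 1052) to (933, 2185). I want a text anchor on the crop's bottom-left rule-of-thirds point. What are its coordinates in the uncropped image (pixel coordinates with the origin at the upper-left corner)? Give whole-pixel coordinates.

(367, 1807)

Crop width = 933 − 84 = 849 px; one third is 283.00 px.
Crop height = 2185 − 1052 = 1133 px; one third is 377.67 px.
The bottom-left point is one-third across and two-thirds down within the crop:
x = 84 + 1 × 283.00 ≈ 367; y = 1052 + 2 × 377.67 ≈ 1807.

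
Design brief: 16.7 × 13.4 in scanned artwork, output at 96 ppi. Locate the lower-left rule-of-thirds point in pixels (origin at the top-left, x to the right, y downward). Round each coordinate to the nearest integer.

x = 534 px, y = 858 px

In pixels the canvas is 16.7 × 96 = 1603.2 wide and 13.4 × 96 = 1286.4 tall.
The lower-left point is one-third across and two-thirds down:
x = 1 × 1603.2/3 ≈ 534; y = 2 × 1286.4/3 ≈ 858.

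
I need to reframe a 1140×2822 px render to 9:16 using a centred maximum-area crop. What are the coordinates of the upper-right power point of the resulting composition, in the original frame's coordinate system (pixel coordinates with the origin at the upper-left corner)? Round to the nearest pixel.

1140/2822 < 9/16, so the 9:16 crop keeps the full width 1140 and trims height to 1140 × 16/9 = 2026.67 px.
Top offset = (2822 − 2026.67)/2 = 397.67 px; left offset = 0.
Upper-right is two-thirds across and one-third down within the crop:
x = 0.00 + 2 × 1140.00/3 ≈ 760; y = 397.67 + 1 × 2026.67/3 ≈ 1073.

(760, 1073)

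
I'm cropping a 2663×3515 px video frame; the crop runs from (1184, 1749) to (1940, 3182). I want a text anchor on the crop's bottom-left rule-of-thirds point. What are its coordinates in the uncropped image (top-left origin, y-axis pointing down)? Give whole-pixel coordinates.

x = 1436 px, y = 2704 px

Crop width = 1940 − 1184 = 756 px; one third is 252.00 px.
Crop height = 3182 − 1749 = 1433 px; one third is 477.67 px.
The bottom-left point is one-third across and two-thirds down within the crop:
x = 1184 + 1 × 252.00 ≈ 1436; y = 1749 + 2 × 477.67 ≈ 2704.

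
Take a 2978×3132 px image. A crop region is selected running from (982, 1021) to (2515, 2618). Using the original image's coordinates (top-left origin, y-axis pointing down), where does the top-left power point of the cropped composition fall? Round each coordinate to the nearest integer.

Crop width = 2515 − 982 = 1533 px; one third is 511.00 px.
Crop height = 2618 − 1021 = 1597 px; one third is 532.33 px.
The top-left point is one-third across and one-third down within the crop:
x = 982 + 1 × 511.00 ≈ 1493; y = 1021 + 1 × 532.33 ≈ 1553.

(1493, 1553)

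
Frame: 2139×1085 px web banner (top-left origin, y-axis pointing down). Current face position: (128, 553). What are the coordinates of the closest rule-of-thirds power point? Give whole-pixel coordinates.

Third lines: x ∈ {713, 1426}, y ∈ {362, 723}.
128 is closer to x = 713; 553 is closer to y = 723.
So the nearest intersection is the lower-left power point.

x = 713 px, y = 723 px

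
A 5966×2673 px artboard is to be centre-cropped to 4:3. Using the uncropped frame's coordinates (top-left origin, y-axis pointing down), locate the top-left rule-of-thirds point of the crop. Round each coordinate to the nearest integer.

5966/2673 > 4/3, so the 4:3 crop keeps the full height 2673 and trims width to 2673 × 4/3 = 3564.00 px.
Left offset = (5966 − 3564.00)/2 = 1201.00 px; top offset = 0.
Top-left is one-third across and one-third down within the crop:
x = 1201.00 + 1 × 3564.00/3 ≈ 2389; y = 0.00 + 1 × 2673.00/3 ≈ 891.

(2389, 891)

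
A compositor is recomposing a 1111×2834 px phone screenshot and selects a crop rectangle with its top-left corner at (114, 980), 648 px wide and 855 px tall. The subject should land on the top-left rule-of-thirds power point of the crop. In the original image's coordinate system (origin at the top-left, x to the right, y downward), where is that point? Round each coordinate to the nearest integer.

(330, 1265)

One third of the crop width 648 is 216.00 px.
One third of the crop height 855 is 285.00 px.
The top-left point is one-third across and one-third down within the crop:
x = 114 + 1 × 216.00 ≈ 330; y = 980 + 1 × 285.00 ≈ 1265.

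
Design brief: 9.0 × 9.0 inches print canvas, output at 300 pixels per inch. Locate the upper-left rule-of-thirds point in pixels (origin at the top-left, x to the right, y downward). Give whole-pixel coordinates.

x = 900 px, y = 900 px

In pixels the canvas is 9.0 × 300 = 2700 wide and 9.0 × 300 = 2700 tall.
The upper-left point is one-third across and one-third down:
x = 1 × 2700/3 ≈ 900; y = 1 × 2700/3 ≈ 900.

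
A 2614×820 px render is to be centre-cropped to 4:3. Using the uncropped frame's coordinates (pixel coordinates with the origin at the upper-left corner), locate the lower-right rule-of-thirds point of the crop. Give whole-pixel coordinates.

(1489, 547)

2614/820 > 4/3, so the 4:3 crop keeps the full height 820 and trims width to 820 × 4/3 = 1093.33 px.
Left offset = (2614 − 1093.33)/2 = 760.33 px; top offset = 0.
Lower-right is two-thirds across and two-thirds down within the crop:
x = 760.33 + 2 × 1093.33/3 ≈ 1489; y = 0.00 + 2 × 820.00/3 ≈ 547.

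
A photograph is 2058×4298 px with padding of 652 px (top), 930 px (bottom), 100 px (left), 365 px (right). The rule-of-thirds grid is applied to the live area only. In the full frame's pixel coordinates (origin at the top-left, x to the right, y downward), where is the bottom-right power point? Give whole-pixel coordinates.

(1162, 2463)

Content width = 2058 − 100 − 365 = 1593 px; content height = 4298 − 652 − 930 = 2716 px.
Bottom-right is two-thirds across and two-thirds down within the live area.
x = 100 + 2 × 1593/3 = 100 + 1062.00 ≈ 1162
y = 652 + 2 × 2716/3 = 652 + 1810.67 ≈ 2463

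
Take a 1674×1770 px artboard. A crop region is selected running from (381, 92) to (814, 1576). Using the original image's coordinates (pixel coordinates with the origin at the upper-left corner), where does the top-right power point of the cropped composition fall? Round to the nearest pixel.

x = 670 px, y = 587 px

Crop width = 814 − 381 = 433 px; one third is 144.33 px.
Crop height = 1576 − 92 = 1484 px; one third is 494.67 px.
The top-right point is two-thirds across and one-third down within the crop:
x = 381 + 2 × 144.33 ≈ 670; y = 92 + 1 × 494.67 ≈ 587.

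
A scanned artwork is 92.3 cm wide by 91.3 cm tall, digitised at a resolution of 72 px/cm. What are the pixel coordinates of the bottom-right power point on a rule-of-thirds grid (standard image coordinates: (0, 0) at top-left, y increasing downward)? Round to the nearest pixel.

(4430, 4382)

In pixels the canvas is 92.3 × 72 = 6645.6 wide and 91.3 × 72 = 6573.6 tall.
The bottom-right point is two-thirds across and two-thirds down:
x = 2 × 6645.6/3 ≈ 4430; y = 2 × 6573.6/3 ≈ 4382.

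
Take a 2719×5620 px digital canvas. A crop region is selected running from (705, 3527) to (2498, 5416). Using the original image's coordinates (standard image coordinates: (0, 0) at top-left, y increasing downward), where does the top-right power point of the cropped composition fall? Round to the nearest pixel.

x = 1900 px, y = 4157 px

Crop width = 2498 − 705 = 1793 px; one third is 597.67 px.
Crop height = 5416 − 3527 = 1889 px; one third is 629.67 px.
The top-right point is two-thirds across and one-third down within the crop:
x = 705 + 2 × 597.67 ≈ 1900; y = 3527 + 1 × 629.67 ≈ 4157.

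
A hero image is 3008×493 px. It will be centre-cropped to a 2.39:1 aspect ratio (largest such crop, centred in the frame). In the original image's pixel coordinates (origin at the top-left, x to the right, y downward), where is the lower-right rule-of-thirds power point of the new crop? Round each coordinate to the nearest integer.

x = 1700 px, y = 329 px

3008/493 > 2.39/1, so the 2.39:1 crop keeps the full height 493 and trims width to 493 × 2.39/1 = 1178.27 px.
Left offset = (3008 − 1178.27)/2 = 914.87 px; top offset = 0.
Lower-right is two-thirds across and two-thirds down within the crop:
x = 914.87 + 2 × 1178.27/3 ≈ 1700; y = 0.00 + 2 × 493.00/3 ≈ 329.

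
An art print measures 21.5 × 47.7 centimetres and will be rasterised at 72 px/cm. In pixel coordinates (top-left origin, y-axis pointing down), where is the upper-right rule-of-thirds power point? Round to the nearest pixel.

(1032, 1145)

In pixels the canvas is 21.5 × 72 = 1548 wide and 47.7 × 72 = 3434.4 tall.
The upper-right point is two-thirds across and one-third down:
x = 2 × 1548/3 ≈ 1032; y = 1 × 3434.4/3 ≈ 1145.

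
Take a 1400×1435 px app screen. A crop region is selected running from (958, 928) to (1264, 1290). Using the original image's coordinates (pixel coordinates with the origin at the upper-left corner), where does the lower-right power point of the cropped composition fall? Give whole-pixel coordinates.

Crop width = 1264 − 958 = 306 px; one third is 102.00 px.
Crop height = 1290 − 928 = 362 px; one third is 120.67 px.
The lower-right point is two-thirds across and two-thirds down within the crop:
x = 958 + 2 × 102.00 ≈ 1162; y = 928 + 2 × 120.67 ≈ 1169.

(1162, 1169)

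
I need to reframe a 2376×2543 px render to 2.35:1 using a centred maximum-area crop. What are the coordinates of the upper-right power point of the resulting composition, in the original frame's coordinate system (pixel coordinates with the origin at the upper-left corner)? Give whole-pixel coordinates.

(1584, 1103)

2376/2543 < 2.35/1, so the 2.35:1 crop keeps the full width 2376 and trims height to 2376 × 1/2.35 = 1011.06 px.
Top offset = (2543 − 1011.06)/2 = 765.97 px; left offset = 0.
Upper-right is two-thirds across and one-third down within the crop:
x = 0.00 + 2 × 2376.00/3 ≈ 1584; y = 765.97 + 1 × 1011.06/3 ≈ 1103.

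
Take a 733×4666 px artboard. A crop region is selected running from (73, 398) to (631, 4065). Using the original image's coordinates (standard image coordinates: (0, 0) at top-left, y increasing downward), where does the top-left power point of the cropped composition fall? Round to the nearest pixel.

Crop width = 631 − 73 = 558 px; one third is 186.00 px.
Crop height = 4065 − 398 = 3667 px; one third is 1222.33 px.
The top-left point is one-third across and one-third down within the crop:
x = 73 + 1 × 186.00 ≈ 259; y = 398 + 1 × 1222.33 ≈ 1620.

(259, 1620)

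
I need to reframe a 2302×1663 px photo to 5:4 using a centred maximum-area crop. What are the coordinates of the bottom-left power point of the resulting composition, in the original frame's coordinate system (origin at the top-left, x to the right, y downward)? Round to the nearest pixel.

2302/1663 > 5/4, so the 5:4 crop keeps the full height 1663 and trims width to 1663 × 5/4 = 2078.75 px.
Left offset = (2302 − 2078.75)/2 = 111.62 px; top offset = 0.
Bottom-left is one-third across and two-thirds down within the crop:
x = 111.62 + 1 × 2078.75/3 ≈ 805; y = 0.00 + 2 × 1663.00/3 ≈ 1109.

(805, 1109)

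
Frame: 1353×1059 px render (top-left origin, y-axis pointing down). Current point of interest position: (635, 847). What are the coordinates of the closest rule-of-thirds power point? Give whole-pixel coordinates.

(451, 706)

Third lines: x ∈ {451, 902}, y ∈ {353, 706}.
635 is closer to x = 451; 847 is closer to y = 706.
So the nearest intersection is the lower-left power point.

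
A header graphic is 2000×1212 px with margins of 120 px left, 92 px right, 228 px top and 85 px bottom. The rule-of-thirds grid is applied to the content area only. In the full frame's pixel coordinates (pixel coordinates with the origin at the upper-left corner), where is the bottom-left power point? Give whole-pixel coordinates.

Content width = 2000 − 120 − 92 = 1788 px; content height = 1212 − 228 − 85 = 899 px.
Bottom-left is one-third across and two-thirds down within the content area.
x = 120 + 1 × 1788/3 = 120 + 596.00 ≈ 716
y = 228 + 2 × 899/3 = 228 + 599.33 ≈ 827

x = 716 px, y = 827 px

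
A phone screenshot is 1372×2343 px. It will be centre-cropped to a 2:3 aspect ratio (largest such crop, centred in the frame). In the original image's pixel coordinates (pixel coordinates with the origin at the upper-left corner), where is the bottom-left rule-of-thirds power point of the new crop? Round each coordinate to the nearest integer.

1372/2343 < 2/3, so the 2:3 crop keeps the full width 1372 and trims height to 1372 × 3/2 = 2058.00 px.
Top offset = (2343 − 2058.00)/2 = 142.50 px; left offset = 0.
Bottom-left is one-third across and two-thirds down within the crop:
x = 0.00 + 1 × 1372.00/3 ≈ 457; y = 142.50 + 2 × 2058.00/3 ≈ 1515.

(457, 1515)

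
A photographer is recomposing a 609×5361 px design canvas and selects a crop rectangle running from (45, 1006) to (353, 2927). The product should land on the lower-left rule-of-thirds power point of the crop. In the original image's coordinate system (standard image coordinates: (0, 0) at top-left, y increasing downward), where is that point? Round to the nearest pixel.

Crop width = 353 − 45 = 308 px; one third is 102.67 px.
Crop height = 2927 − 1006 = 1921 px; one third is 640.33 px.
The lower-left point is one-third across and two-thirds down within the crop:
x = 45 + 1 × 102.67 ≈ 148; y = 1006 + 2 × 640.33 ≈ 2287.

x = 148 px, y = 2287 px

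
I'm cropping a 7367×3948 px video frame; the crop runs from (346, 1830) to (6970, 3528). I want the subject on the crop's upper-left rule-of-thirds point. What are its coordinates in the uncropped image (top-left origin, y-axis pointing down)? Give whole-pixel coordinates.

x = 2554 px, y = 2396 px

Crop width = 6970 − 346 = 6624 px; one third is 2208.00 px.
Crop height = 3528 − 1830 = 1698 px; one third is 566.00 px.
The upper-left point is one-third across and one-third down within the crop:
x = 346 + 1 × 2208.00 ≈ 2554; y = 1830 + 1 × 566.00 ≈ 2396.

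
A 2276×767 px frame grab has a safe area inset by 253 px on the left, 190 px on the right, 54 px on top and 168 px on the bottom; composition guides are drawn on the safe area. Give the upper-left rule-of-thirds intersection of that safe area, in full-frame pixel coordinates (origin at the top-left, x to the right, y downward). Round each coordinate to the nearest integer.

Content width = 2276 − 253 − 190 = 1833 px; content height = 767 − 54 − 168 = 545 px.
Upper-left is one-third across and one-third down within the safe area.
x = 253 + 1 × 1833/3 = 253 + 611.00 ≈ 864
y = 54 + 1 × 545/3 = 54 + 181.67 ≈ 236

(864, 236)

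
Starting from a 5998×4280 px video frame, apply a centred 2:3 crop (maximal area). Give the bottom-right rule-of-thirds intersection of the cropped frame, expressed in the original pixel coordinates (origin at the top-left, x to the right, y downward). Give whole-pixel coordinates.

5998/4280 > 2/3, so the 2:3 crop keeps the full height 4280 and trims width to 4280 × 2/3 = 2853.33 px.
Left offset = (5998 − 2853.33)/2 = 1572.33 px; top offset = 0.
Bottom-right is two-thirds across and two-thirds down within the crop:
x = 1572.33 + 2 × 2853.33/3 ≈ 3475; y = 0.00 + 2 × 4280.00/3 ≈ 2853.

(3475, 2853)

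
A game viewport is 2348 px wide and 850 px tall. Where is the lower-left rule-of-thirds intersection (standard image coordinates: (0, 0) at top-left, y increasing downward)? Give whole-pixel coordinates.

The lower-left point sits one-third of the way across and two-thirds of the way down.
x = 1 × 2348/3 ≈ 783; y = 2 × 850/3 ≈ 567.

(783, 567)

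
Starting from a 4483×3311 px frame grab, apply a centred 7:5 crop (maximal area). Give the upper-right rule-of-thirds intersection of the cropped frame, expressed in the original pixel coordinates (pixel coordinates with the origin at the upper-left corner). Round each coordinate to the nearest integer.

x = 2989 px, y = 1122 px

4483/3311 < 7/5, so the 7:5 crop keeps the full width 4483 and trims height to 4483 × 5/7 = 3202.14 px.
Top offset = (3311 − 3202.14)/2 = 54.43 px; left offset = 0.
Upper-right is two-thirds across and one-third down within the crop:
x = 0.00 + 2 × 4483.00/3 ≈ 2989; y = 54.43 + 1 × 3202.14/3 ≈ 1122.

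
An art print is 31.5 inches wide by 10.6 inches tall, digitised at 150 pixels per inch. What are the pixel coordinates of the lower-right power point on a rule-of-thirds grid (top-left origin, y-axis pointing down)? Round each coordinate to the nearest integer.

In pixels the canvas is 31.5 × 150 = 4725 wide and 10.6 × 150 = 1590 tall.
The lower-right point is two-thirds across and two-thirds down:
x = 2 × 4725/3 ≈ 3150; y = 2 × 1590/3 ≈ 1060.

x = 3150 px, y = 1060 px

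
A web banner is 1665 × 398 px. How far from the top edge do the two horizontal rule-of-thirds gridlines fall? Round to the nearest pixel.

133 px and 265 px

398 / 3 = 132.67, so the horizontal lines sit at one and two thirds of 398.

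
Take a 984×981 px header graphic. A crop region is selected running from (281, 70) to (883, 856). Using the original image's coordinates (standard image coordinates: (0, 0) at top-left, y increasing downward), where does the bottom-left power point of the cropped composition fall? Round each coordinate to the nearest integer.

Crop width = 883 − 281 = 602 px; one third is 200.67 px.
Crop height = 856 − 70 = 786 px; one third is 262.00 px.
The bottom-left point is one-third across and two-thirds down within the crop:
x = 281 + 1 × 200.67 ≈ 482; y = 70 + 2 × 262.00 ≈ 594.

(482, 594)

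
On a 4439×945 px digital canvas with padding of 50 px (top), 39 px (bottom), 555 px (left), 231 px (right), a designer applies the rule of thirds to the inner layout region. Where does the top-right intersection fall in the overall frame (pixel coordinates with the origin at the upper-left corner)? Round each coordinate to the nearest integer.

x = 2990 px, y = 335 px

Content width = 4439 − 555 − 231 = 3653 px; content height = 945 − 50 − 39 = 856 px.
Top-right is two-thirds across and one-third down within the inner layout region.
x = 555 + 2 × 3653/3 = 555 + 2435.33 ≈ 2990
y = 50 + 1 × 856/3 = 50 + 285.33 ≈ 335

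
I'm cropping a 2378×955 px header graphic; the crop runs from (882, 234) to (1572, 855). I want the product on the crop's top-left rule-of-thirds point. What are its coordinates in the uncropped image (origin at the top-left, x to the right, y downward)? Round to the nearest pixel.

(1112, 441)

Crop width = 1572 − 882 = 690 px; one third is 230.00 px.
Crop height = 855 − 234 = 621 px; one third is 207.00 px.
The top-left point is one-third across and one-third down within the crop:
x = 882 + 1 × 230.00 ≈ 1112; y = 234 + 1 × 207.00 ≈ 441.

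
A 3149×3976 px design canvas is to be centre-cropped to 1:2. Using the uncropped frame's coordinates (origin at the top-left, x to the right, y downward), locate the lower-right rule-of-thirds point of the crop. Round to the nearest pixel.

3149/3976 > 1/2, so the 1:2 crop keeps the full height 3976 and trims width to 3976 × 1/2 = 1988.00 px.
Left offset = (3149 − 1988.00)/2 = 580.50 px; top offset = 0.
Lower-right is two-thirds across and two-thirds down within the crop:
x = 580.50 + 2 × 1988.00/3 ≈ 1906; y = 0.00 + 2 × 3976.00/3 ≈ 2651.

(1906, 2651)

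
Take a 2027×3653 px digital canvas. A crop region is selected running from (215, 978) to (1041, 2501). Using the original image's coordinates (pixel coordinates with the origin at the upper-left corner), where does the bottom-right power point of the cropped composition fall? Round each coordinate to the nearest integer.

Crop width = 1041 − 215 = 826 px; one third is 275.33 px.
Crop height = 2501 − 978 = 1523 px; one third is 507.67 px.
The bottom-right point is two-thirds across and two-thirds down within the crop:
x = 215 + 2 × 275.33 ≈ 766; y = 978 + 2 × 507.67 ≈ 1993.

x = 766 px, y = 1993 px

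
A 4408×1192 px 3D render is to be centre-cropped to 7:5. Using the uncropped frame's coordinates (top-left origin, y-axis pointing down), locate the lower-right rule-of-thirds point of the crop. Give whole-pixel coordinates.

4408/1192 > 7/5, so the 7:5 crop keeps the full height 1192 and trims width to 1192 × 7/5 = 1668.80 px.
Left offset = (4408 − 1668.80)/2 = 1369.60 px; top offset = 0.
Lower-right is two-thirds across and two-thirds down within the crop:
x = 1369.60 + 2 × 1668.80/3 ≈ 2482; y = 0.00 + 2 × 1192.00/3 ≈ 795.

x = 2482 px, y = 795 px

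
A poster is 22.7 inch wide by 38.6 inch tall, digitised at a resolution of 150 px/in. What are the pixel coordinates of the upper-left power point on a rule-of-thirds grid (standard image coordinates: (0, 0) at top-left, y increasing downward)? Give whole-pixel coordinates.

In pixels the canvas is 22.7 × 150 = 3405 wide and 38.6 × 150 = 5790 tall.
The upper-left point is one-third across and one-third down:
x = 1 × 3405/3 ≈ 1135; y = 1 × 5790/3 ≈ 1930.

x = 1135 px, y = 1930 px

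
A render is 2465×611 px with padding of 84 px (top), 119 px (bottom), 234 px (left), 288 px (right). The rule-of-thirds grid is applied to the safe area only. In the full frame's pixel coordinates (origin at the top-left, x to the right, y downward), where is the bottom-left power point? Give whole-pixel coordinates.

x = 882 px, y = 356 px

Content width = 2465 − 234 − 288 = 1943 px; content height = 611 − 84 − 119 = 408 px.
Bottom-left is one-third across and two-thirds down within the safe area.
x = 234 + 1 × 1943/3 = 234 + 647.67 ≈ 882
y = 84 + 2 × 408/3 = 84 + 272.00 ≈ 356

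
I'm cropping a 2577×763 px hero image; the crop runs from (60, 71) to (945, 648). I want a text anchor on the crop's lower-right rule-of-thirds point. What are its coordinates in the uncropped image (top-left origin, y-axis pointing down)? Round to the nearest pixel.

x = 650 px, y = 456 px

Crop width = 945 − 60 = 885 px; one third is 295.00 px.
Crop height = 648 − 71 = 577 px; one third is 192.33 px.
The lower-right point is two-thirds across and two-thirds down within the crop:
x = 60 + 2 × 295.00 ≈ 650; y = 71 + 2 × 192.33 ≈ 456.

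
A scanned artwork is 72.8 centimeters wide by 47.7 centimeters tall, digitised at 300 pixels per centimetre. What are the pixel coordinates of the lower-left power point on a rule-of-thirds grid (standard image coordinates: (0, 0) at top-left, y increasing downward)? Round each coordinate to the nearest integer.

In pixels the canvas is 72.8 × 300 = 21840 wide and 47.7 × 300 = 14310 tall.
The lower-left point is one-third across and two-thirds down:
x = 1 × 21840/3 ≈ 7280; y = 2 × 14310/3 ≈ 9540.

(7280, 9540)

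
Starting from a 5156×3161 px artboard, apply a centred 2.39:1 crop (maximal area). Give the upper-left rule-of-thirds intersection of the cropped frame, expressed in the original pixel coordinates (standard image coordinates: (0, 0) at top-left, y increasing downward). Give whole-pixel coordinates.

5156/3161 < 2.39/1, so the 2.39:1 crop keeps the full width 5156 and trims height to 5156 × 1/2.39 = 2157.32 px.
Top offset = (3161 − 2157.32)/2 = 501.84 px; left offset = 0.
Upper-left is one-third across and one-third down within the crop:
x = 0.00 + 1 × 5156.00/3 ≈ 1719; y = 501.84 + 1 × 2157.32/3 ≈ 1221.

(1719, 1221)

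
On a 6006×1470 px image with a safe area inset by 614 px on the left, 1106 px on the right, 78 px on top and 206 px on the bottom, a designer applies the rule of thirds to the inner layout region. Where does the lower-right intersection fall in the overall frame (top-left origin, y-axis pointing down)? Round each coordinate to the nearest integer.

x = 3471 px, y = 869 px

Content width = 6006 − 614 − 1106 = 4286 px; content height = 1470 − 78 − 206 = 1186 px.
Lower-right is two-thirds across and two-thirds down within the inner layout region.
x = 614 + 2 × 4286/3 = 614 + 2857.33 ≈ 3471
y = 78 + 2 × 1186/3 = 78 + 790.67 ≈ 869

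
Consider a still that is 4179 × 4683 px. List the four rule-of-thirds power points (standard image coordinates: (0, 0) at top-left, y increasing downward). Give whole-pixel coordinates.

One third of 4179 is 1393; one third of 4683 is 1561.
Vertical third lines at x = 1393 and x = 2786; horizontal third lines at y = 1561 and y = 3122.

(1393, 1561), (2786, 1561), (1393, 3122), (2786, 3122)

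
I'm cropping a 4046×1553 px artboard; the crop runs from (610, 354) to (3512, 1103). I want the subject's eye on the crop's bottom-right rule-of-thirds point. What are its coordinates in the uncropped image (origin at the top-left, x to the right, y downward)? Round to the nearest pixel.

Crop width = 3512 − 610 = 2902 px; one third is 967.33 px.
Crop height = 1103 − 354 = 749 px; one third is 249.67 px.
The bottom-right point is two-thirds across and two-thirds down within the crop:
x = 610 + 2 × 967.33 ≈ 2545; y = 354 + 2 × 249.67 ≈ 853.

x = 2545 px, y = 853 px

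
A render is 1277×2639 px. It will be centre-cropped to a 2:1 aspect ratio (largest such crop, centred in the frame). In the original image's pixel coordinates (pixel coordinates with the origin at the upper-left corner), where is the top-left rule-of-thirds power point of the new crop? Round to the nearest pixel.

1277/2639 < 2/1, so the 2:1 crop keeps the full width 1277 and trims height to 1277 × 1/2 = 638.50 px.
Top offset = (2639 − 638.50)/2 = 1000.25 px; left offset = 0.
Top-left is one-third across and one-third down within the crop:
x = 0.00 + 1 × 1277.00/3 ≈ 426; y = 1000.25 + 1 × 638.50/3 ≈ 1213.

(426, 1213)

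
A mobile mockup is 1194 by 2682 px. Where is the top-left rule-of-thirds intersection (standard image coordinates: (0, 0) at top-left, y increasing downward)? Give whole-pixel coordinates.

The top-left point sits one-third of the way across and one-third of the way down.
x = 1 × 1194/3 ≈ 398; y = 1 × 2682/3 ≈ 894.

(398, 894)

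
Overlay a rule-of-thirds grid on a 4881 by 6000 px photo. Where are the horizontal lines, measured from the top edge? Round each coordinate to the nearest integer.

2000 px and 4000 px

6000 / 3 = 2000, so the horizontal lines sit at one and two thirds of 6000.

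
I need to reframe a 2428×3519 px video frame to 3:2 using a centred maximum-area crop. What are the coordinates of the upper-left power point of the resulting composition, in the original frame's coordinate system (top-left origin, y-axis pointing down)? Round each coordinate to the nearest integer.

2428/3519 < 3/2, so the 3:2 crop keeps the full width 2428 and trims height to 2428 × 2/3 = 1618.67 px.
Top offset = (3519 − 1618.67)/2 = 950.17 px; left offset = 0.
Upper-left is one-third across and one-third down within the crop:
x = 0.00 + 1 × 2428.00/3 ≈ 809; y = 950.17 + 1 × 1618.67/3 ≈ 1490.

(809, 1490)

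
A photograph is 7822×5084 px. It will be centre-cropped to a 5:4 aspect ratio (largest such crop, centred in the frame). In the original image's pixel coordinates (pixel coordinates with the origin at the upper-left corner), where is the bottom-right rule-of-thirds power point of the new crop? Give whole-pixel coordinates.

7822/5084 > 5/4, so the 5:4 crop keeps the full height 5084 and trims width to 5084 × 5/4 = 6355.00 px.
Left offset = (7822 − 6355.00)/2 = 733.50 px; top offset = 0.
Bottom-right is two-thirds across and two-thirds down within the crop:
x = 733.50 + 2 × 6355.00/3 ≈ 4970; y = 0.00 + 2 × 5084.00/3 ≈ 3389.

x = 4970 px, y = 3389 px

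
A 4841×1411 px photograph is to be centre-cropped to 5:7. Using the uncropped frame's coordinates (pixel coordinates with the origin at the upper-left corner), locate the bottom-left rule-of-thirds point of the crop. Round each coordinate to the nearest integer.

(2253, 941)

4841/1411 > 5/7, so the 5:7 crop keeps the full height 1411 and trims width to 1411 × 5/7 = 1007.86 px.
Left offset = (4841 − 1007.86)/2 = 1916.57 px; top offset = 0.
Bottom-left is one-third across and two-thirds down within the crop:
x = 1916.57 + 1 × 1007.86/3 ≈ 2253; y = 0.00 + 2 × 1411.00/3 ≈ 941.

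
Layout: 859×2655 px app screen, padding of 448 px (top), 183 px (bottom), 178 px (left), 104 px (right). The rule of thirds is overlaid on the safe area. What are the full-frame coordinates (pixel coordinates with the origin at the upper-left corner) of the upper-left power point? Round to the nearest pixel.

(370, 1123)

Content width = 859 − 178 − 104 = 577 px; content height = 2655 − 448 − 183 = 2024 px.
Upper-left is one-third across and one-third down within the safe area.
x = 178 + 1 × 577/3 = 178 + 192.33 ≈ 370
y = 448 + 1 × 2024/3 = 448 + 674.67 ≈ 1123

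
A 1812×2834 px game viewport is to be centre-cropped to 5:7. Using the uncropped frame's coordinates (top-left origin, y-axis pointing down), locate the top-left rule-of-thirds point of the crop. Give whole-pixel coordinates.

(604, 994)

1812/2834 < 5/7, so the 5:7 crop keeps the full width 1812 and trims height to 1812 × 7/5 = 2536.80 px.
Top offset = (2834 − 2536.80)/2 = 148.60 px; left offset = 0.
Top-left is one-third across and one-third down within the crop:
x = 0.00 + 1 × 1812.00/3 ≈ 604; y = 148.60 + 1 × 2536.80/3 ≈ 994.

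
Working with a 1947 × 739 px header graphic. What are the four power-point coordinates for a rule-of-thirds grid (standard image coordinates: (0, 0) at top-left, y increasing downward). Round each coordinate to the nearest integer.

One third of 1947 is 649; one third of 739 is 246.33.
Vertical third lines at x = 649 and x = 1298; horizontal third lines at y = 246 and y = 493.

(649, 246), (1298, 246), (649, 493), (1298, 493)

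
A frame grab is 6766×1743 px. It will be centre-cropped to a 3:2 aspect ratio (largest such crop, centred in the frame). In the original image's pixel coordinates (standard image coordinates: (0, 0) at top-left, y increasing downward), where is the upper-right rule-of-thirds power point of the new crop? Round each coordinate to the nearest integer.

(3819, 581)

6766/1743 > 3/2, so the 3:2 crop keeps the full height 1743 and trims width to 1743 × 3/2 = 2614.50 px.
Left offset = (6766 − 2614.50)/2 = 2075.75 px; top offset = 0.
Upper-right is two-thirds across and one-third down within the crop:
x = 2075.75 + 2 × 2614.50/3 ≈ 3819; y = 0.00 + 1 × 1743.00/3 ≈ 581.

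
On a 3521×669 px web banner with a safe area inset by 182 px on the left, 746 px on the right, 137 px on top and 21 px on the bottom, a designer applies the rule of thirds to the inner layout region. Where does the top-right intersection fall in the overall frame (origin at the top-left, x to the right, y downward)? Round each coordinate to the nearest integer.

Content width = 3521 − 182 − 746 = 2593 px; content height = 669 − 137 − 21 = 511 px.
Top-right is two-thirds across and one-third down within the inner layout region.
x = 182 + 2 × 2593/3 = 182 + 1728.67 ≈ 1911
y = 137 + 1 × 511/3 = 137 + 170.33 ≈ 307

x = 1911 px, y = 307 px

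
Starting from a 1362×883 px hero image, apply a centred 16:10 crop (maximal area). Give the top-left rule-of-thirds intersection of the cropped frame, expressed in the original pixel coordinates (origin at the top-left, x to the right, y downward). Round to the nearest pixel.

1362/883 < 16/10, so the 16:10 crop keeps the full width 1362 and trims height to 1362 × 10/16 = 851.25 px.
Top offset = (883 − 851.25)/2 = 15.88 px; left offset = 0.
Top-left is one-third across and one-third down within the crop:
x = 0.00 + 1 × 1362.00/3 ≈ 454; y = 15.88 + 1 × 851.25/3 ≈ 300.

(454, 300)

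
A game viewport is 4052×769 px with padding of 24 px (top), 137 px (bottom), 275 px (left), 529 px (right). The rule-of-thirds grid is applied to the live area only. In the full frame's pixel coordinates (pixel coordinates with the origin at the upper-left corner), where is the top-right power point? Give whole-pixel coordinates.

Content width = 4052 − 275 − 529 = 3248 px; content height = 769 − 24 − 137 = 608 px.
Top-right is two-thirds across and one-third down within the live area.
x = 275 + 2 × 3248/3 = 275 + 2165.33 ≈ 2440
y = 24 + 1 × 608/3 = 24 + 202.67 ≈ 227

x = 2440 px, y = 227 px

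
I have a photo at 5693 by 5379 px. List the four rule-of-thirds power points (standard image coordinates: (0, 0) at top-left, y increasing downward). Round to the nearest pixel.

(1898, 1793), (3795, 1793), (1898, 3586), (3795, 3586)

One third of 5693 is 1897.67; one third of 5379 is 1793.
Vertical third lines at x = 1898 and x = 3795; horizontal third lines at y = 1793 and y = 3586.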